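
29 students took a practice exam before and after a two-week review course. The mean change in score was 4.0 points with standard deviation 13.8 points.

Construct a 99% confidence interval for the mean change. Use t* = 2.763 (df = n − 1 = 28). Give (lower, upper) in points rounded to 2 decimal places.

(-3.08, 11.08)

This is a matched-pairs design, so SE = s_d/√n = 13.8/√29 = 2.5626.
Margin = 2.763 × 2.5626 = 7.0805; the interval is 4.0 ± 7.0805 = (-3.08, 11.08).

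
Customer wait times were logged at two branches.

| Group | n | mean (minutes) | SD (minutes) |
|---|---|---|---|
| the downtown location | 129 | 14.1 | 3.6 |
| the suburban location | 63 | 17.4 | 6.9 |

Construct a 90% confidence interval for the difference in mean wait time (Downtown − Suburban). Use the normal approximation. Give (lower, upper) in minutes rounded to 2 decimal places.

Per-group SEs: s₁/√n₁ = 3.6/√129 = 0.3170, s₂/√n₂ = 6.9/√63 = 0.8693.
Unpooled SE of the difference: √(0.100489 + 0.75568249) = 0.9253.
Margin of error = z* · SE = 1.645 × 0.9253 = 1.5221.
x̄₁ − x̄₂ = 14.1 − 17.4 = -3.3000.
CI: -3.3000 ± 1.5221 = (-4.82, -1.78).

(-4.82, -1.78)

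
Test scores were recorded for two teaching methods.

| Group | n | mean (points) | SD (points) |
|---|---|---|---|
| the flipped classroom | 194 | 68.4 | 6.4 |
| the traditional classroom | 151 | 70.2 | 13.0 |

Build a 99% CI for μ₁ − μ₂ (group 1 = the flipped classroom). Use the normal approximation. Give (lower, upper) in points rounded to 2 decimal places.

Per-group SEs: s₁/√n₁ = 6.4/√194 = 0.4595, s₂/√n₂ = 13.0/√151 = 1.0579.
Unpooled SE of the difference: √(0.21114025 + 1.11915241) = 1.1534.
Margin of error = z* · SE = 2.576 × 1.1534 = 2.9712.
x̄₁ − x̄₂ = 68.4 − 70.2 = -1.8000.
CI: -1.8000 ± 2.9712 = (-4.77, 1.17).

(-4.77, 1.17)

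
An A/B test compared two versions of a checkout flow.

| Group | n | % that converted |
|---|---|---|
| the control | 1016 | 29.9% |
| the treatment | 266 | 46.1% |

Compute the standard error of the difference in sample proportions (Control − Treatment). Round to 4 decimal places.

0.0338

SE₁ = √(p̂₁(1−p̂₁)/n₁) = √(0.2990·0.7010/1016) = 0.01436; SE₂ = √(0.4610·0.5390/266) = 0.03056.
Independent samples: SE of the difference = √(SE₁² + SE₂²) = √(0.0002062096 + 0.0009339136) = 0.03377.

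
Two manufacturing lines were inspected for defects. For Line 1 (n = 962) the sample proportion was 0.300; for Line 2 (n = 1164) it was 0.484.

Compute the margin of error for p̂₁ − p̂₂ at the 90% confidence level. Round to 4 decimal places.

0.0342

Each SE is √(p̂(1−p̂)/n): √(0.3000·0.7000/962) = 0.01477 and √(0.4840·0.5160/1164) = 0.01465.
SE(p̂₁ − p̂₂) = √(SE₁² + SE₂²) = √(0.0002181529 + 0.0002146225) = 0.02080, since the two samples are independent.
At 90% confidence z* = 1.645; margin = 1.645 × 0.02080 = 0.03422.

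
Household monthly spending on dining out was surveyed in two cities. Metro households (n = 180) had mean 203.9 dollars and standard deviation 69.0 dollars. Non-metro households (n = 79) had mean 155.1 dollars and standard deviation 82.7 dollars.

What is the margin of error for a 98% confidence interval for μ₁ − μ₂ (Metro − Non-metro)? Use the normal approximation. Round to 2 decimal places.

24.73

SE₁ = s₁/√n₁ = 69.0/√180 = 5.1430; SE₂ = 82.7/√79 = 9.3045.
Independent samples, unequal variances: SE_diff = √(SE₁² + SE₂²) = √(26.450449 + 86.57372025) = 10.6313.
z* = 2.326, so margin of error = 2.326 × 10.6313 = 24.7284.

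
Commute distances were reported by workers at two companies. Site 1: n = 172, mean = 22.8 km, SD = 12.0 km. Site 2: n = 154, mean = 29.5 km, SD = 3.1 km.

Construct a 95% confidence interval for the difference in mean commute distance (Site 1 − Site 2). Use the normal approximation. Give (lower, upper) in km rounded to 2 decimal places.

(-8.56, -4.84)

SE₁ = s₁/√n₁ = 12.0/√172 = 0.9150; SE₂ = 3.1/√154 = 0.2498.
Independent samples, unequal variances: SE_diff = √(SE₁² + SE₂²) = √(0.837225 + 0.06240004) = 0.9485.
z* = 1.960, so margin of error = 1.960 × 0.9485 = 1.8591.
Difference in means = 22.8 − 29.5 = -6.7000.
-6.7000 ± 1.8591 → (-8.56, -4.84).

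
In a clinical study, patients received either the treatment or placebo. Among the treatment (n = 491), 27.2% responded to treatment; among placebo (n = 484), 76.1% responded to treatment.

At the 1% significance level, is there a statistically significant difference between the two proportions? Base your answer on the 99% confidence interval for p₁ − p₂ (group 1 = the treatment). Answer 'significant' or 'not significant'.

significant

SE₁ = √(p̂₁(1−p̂₁)/n₁) = √(0.2720·0.7280/491) = 0.02008; SE₂ = √(0.7610·0.2390/484) = 0.01939.
Independent samples: SE of the difference = √(SE₁² + SE₂²) = √(0.0004032064 + 0.0003759721) = 0.02791.
z* for 99% confidence is 2.576, so the margin of error is 2.576 × 0.02791 = 0.07190.
Point estimate p̂₁ − p̂₂ = 0.2720 − 0.7610 = -0.4890.
-0.4890 ± 0.07190 → (-0.56090, -0.41710).
The interval (-0.56090, -0.41710) does not contain 0, so the difference is significant.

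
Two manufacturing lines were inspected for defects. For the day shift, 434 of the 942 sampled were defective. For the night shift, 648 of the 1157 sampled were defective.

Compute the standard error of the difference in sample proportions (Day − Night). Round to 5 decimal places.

p̂₁ = 434/942 = 0.4607 and p̂₂ = 648/1157 = 0.5601.
SE₁ = √(p̂₁(1−p̂₁)/n₁) = √(0.4607·0.5393/942) = 0.01624; SE₂ = √(0.5601·0.4399/1157) = 0.01459.
Independent samples: SE of the difference = √(SE₁² + SE₂²) = √(0.0002637376 + 0.0002128681) = 0.02183.

0.02183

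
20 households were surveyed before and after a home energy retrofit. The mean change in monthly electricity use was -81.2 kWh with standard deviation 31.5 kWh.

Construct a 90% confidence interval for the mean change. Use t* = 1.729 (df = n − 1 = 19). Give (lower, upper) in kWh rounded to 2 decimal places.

(-93.38, -69.02)

This is a matched-pairs design, so SE = s_d/√n = 31.5/√20 = 7.0436.
Margin = 1.729 × 7.0436 = 12.1784; the interval is -81.2 ± 12.1784 = (-93.38, -69.02).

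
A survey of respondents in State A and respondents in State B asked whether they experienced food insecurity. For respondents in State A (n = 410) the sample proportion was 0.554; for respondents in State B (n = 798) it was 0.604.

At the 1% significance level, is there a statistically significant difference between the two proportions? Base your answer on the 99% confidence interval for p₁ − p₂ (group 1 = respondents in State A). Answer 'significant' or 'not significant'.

not significant

SE₁ = √(p̂₁(1−p̂₁)/n₁) = √(0.5540·0.4460/410) = 0.02455; SE₂ = √(0.6040·0.3960/798) = 0.01731.
Independent samples: SE of the difference = √(SE₁² + SE₂²) = √(0.0006027025 + 0.0002996361) = 0.03004.
z* for 99% confidence is 2.576, so the margin of error is 2.576 × 0.03004 = 0.07738.
Point estimate p̂₁ − p̂₂ = 0.5540 − 0.6040 = -0.0500.
-0.0500 ± 0.07738 → (-0.12738, 0.02738).
The interval (-0.12738, 0.02738) contains 0, so the difference is not significant.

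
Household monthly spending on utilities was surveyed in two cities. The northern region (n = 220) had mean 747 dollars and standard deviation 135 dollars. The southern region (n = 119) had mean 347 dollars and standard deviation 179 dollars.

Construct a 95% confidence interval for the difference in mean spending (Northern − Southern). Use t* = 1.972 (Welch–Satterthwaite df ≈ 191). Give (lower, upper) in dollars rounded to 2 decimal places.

Standard errors of each mean: 135/√220 = 9.1017 and 179/√119 = 16.4089.
SE(x̄₁ − x̄₂) = √(9.1017² + 16.4089²) = 18.7641 for independent samples with unequal variances.
With t* = 1.972, the margin is 1.972 × 18.7641 = 37.0028.
x̄₁ − x̄₂ = 747 − 347 = 400.0000; the interval is 400.0000 ± 37.0028 = (363.00, 437.00).

(363.00, 437.00)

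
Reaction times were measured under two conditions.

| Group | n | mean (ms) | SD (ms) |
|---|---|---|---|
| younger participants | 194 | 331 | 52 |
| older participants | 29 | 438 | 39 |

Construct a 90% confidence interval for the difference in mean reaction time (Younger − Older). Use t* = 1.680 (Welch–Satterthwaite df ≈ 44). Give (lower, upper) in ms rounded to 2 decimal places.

(-120.69, -93.31)

SE₁ = s₁/√n₁ = 52/√194 = 3.7334; SE₂ = 39/√29 = 7.2421.
Independent samples, unequal variances: SE_diff = √(SE₁² + SE₂²) = √(13.93827556 + 52.44801241) = 8.1478.
t* = 1.680, so margin of error = 1.680 × 8.1478 = 13.6883.
Difference in means = 331 − 438 = -107.0000.
-107.0000 ± 13.6883 → (-120.69, -93.31).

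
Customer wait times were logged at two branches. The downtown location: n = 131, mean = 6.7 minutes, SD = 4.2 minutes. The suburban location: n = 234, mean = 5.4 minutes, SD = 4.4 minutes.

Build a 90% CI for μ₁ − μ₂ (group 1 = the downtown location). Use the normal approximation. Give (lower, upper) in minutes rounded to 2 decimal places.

(0.53, 2.07)

Per-group SEs: s₁/√n₁ = 4.2/√131 = 0.3670, s₂/√n₂ = 4.4/√234 = 0.2876.
Unpooled SE of the difference: √(0.134689 + 0.08271376) = 0.4663.
Margin of error = z* · SE = 1.645 × 0.4663 = 0.7671.
x̄₁ − x̄₂ = 6.7 − 5.4 = 1.3000.
CI: 1.3000 ± 0.7671 = (0.53, 2.07).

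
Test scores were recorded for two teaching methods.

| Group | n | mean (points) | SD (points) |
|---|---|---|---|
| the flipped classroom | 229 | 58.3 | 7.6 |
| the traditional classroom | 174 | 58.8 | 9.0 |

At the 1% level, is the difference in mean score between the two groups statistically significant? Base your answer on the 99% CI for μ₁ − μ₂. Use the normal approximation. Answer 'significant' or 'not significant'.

Standard errors of each mean: 7.6/√229 = 0.5022 and 9.0/√174 = 0.6823.
SE(x̄₁ − x̄₂) = √(0.5022² + 0.6823²) = 0.8472 for independent samples with unequal variances.
With z* = 2.576, the margin is 2.576 × 0.8472 = 2.1824.
x̄₁ − x̄₂ = 58.3 − 58.8 = -0.5000; the interval is -0.5000 ± 2.1824 = (-2.6824, 1.6824).
The interval (-2.6824, 1.6824) contains 0, so the difference is not significant.

not significant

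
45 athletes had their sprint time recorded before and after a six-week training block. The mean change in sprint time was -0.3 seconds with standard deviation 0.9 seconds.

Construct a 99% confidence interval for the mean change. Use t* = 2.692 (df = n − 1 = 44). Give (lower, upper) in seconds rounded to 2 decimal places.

This is a matched-pairs design, so SE = s_d/√n = 0.9/√45 = 0.1342.
Margin = 2.692 × 0.1342 = 0.3613; the interval is -0.3 ± 0.3613 = (-0.66, 0.06).

(-0.66, 0.06)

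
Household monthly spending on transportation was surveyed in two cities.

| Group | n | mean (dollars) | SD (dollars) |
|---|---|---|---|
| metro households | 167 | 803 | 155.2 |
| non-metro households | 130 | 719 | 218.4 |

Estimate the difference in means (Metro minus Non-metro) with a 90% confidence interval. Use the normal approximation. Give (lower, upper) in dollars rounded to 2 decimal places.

(46.81, 121.19)

Standard errors of each mean: 155.2/√167 = 12.0097 and 218.4/√130 = 19.1549.
SE(x̄₁ − x̄₂) = √(12.0097² + 19.1549²) = 22.6085 for independent samples with unequal variances.
With z* = 1.645, the margin is 1.645 × 22.6085 = 37.1910.
x̄₁ − x̄₂ = 803 − 719 = 84.0000; the interval is 84.0000 ± 37.1910 = (46.81, 121.19).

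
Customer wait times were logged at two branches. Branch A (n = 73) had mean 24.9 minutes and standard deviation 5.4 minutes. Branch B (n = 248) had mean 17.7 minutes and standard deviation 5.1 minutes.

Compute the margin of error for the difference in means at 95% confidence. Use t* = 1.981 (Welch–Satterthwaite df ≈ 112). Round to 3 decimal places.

Per-group SEs: s₁/√n₁ = 5.4/√73 = 0.6320, s₂/√n₂ = 5.1/√248 = 0.3239.
Unpooled SE of the difference: √(0.399424 + 0.10491121) = 0.7102.
Margin of error = t* · SE = 1.981 × 0.7102 = 1.4069.

1.407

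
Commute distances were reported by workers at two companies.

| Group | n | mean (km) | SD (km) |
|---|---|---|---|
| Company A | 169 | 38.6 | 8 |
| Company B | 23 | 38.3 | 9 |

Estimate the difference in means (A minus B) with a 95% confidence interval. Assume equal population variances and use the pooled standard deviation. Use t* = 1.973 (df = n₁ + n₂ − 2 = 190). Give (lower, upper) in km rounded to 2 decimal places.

s_p = √[((n₁−1)s₁² + (n₂−1)s₂²)/(n₁+n₂−2)] = √[(168·8² + 22·9²)/190] = 8.1221.
SE = 8.1221·√(1/169 + 1/23) = 1.8051.
With t* = 1.973, margin = 1.973 × 1.8051 = 3.5615.
x̄₁ − x̄₂ = 38.6 − 38.3 = 0.3000; interval 0.3000 ± 3.5615 = (-3.26, 3.86).

(-3.26, 3.86)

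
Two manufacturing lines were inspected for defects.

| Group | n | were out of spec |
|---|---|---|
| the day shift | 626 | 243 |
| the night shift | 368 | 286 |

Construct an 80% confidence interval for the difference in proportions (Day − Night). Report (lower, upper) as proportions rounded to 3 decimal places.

First, p̂₁ = 243/626 = 0.3882; p̂₂ = 286/368 = 0.7772.
The two standard errors are √(0.3882×0.6118/626) = 0.01948 and √(0.7772×0.2228/368) = 0.02169.
Because the samples are independent, SE_diff = √(0.01948² + 0.02169²) = 0.02915.
Using z* = 1.282 for 80%, ME = 1.282 × 0.02915 = 0.03737.
p̂₁ − p̂₂ = -0.3890; interval -0.3890 ± 0.03737 gives (-0.426, -0.352).

(-0.426, -0.352)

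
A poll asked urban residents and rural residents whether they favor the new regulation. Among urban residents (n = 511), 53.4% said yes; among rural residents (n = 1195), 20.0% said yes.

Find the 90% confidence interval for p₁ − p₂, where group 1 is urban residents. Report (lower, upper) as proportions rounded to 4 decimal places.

Each SE is √(p̂(1−p̂)/n): √(0.5340·0.4660/511) = 0.02207 and √(0.2000·0.8000/1195) = 0.01157.
SE(p̂₁ − p̂₂) = √(SE₁² + SE₂²) = √(0.0004870849 + 0.0001338649) = 0.02492, since the two samples are independent.
At 90% confidence z* = 1.645; margin = 1.645 × 0.02492 = 0.04099.
The difference is 0.5340 − 0.2000 = 0.3340, so the interval is 0.3340 ± 0.04099 = (0.2930, 0.3750).

(0.2930, 0.3750)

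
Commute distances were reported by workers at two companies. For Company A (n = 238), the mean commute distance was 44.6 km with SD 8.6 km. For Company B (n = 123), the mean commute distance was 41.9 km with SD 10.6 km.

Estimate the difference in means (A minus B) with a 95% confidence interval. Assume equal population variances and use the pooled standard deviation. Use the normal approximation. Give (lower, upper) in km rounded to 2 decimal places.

(0.67, 4.73)

Pooled variance s_p² = [237·8.6² + 122·10.6²] / (238+123−2) = 87.0096, so s_p = 9.3279.
SE_diff = s_p·√(1/n₁ + 1/n₂) = 9.3279·√(1/238 + 1/123) = 1.0358.
z* = 1.960; margin = 1.960 × 1.0358 = 2.0302.
Difference = 44.6 − 41.9 = 2.7000.
2.7000 ± 2.0302 → (0.67, 4.73).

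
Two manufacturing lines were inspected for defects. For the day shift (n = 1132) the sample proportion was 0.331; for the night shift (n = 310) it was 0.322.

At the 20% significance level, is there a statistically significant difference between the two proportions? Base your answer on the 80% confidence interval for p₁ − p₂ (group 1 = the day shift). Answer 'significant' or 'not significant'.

The two standard errors are √(0.3310×0.6690/1132) = 0.01399 and √(0.3220×0.6780/310) = 0.02654.
Because the samples are independent, SE_diff = √(0.01399² + 0.02654²) = 0.03000.
Using z* = 1.282 for 80%, ME = 1.282 × 0.03000 = 0.03846.
p̂₁ − p̂₂ = 0.0090; interval 0.0090 ± 0.03846 gives (-0.02946, 0.04746).
The interval (-0.02946, 0.04746) contains 0, so the difference is not significant.

not significant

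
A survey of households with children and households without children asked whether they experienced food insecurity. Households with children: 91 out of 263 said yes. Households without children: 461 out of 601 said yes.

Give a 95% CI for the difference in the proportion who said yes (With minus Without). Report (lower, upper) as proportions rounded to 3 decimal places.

(-0.488, -0.354)

Sample proportions: 91/263 = 0.3460, 461/601 = 0.7671.
Each SE is √(p̂(1−p̂)/n): √(0.3460·0.6540/263) = 0.02933 and √(0.7671·0.2329/601) = 0.01724.
SE(p̂₁ − p̂₂) = √(SE₁² + SE₂²) = √(0.0008602489 + 0.0002972176) = 0.03402, since the two samples are independent.
At 95% confidence z* = 1.960; margin = 1.960 × 0.03402 = 0.06668.
The difference is 0.3460 − 0.7671 = -0.4211, so the interval is -0.4211 ± 0.06668 = (-0.488, -0.354).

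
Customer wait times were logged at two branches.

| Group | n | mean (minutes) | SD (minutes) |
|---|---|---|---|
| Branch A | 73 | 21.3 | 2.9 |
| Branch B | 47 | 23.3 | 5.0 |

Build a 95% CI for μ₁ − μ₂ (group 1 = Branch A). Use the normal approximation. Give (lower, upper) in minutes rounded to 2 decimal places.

(-3.58, -0.42)

SE₁ = s₁/√n₁ = 2.9/√73 = 0.3394; SE₂ = 5.0/√47 = 0.7293.
Independent samples, unequal variances: SE_diff = √(SE₁² + SE₂²) = √(0.11519236 + 0.53187849) = 0.8044.
z* = 1.960, so margin of error = 1.960 × 0.8044 = 1.5766.
Difference in means = 21.3 − 23.3 = -2.0000.
-2.0000 ± 1.5766 → (-3.58, -0.42).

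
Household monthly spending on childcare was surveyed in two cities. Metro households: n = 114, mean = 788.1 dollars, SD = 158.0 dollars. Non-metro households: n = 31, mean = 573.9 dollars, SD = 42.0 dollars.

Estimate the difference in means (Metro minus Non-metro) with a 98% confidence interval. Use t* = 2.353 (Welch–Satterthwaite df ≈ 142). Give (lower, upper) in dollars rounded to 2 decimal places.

(175.12, 253.28)

Per-group SEs: s₁/√n₁ = 158.0/√114 = 14.7981, s₂/√n₂ = 42.0/√31 = 7.5434.
Unpooled SE of the difference: √(218.98376361 + 56.90288356) = 16.6098.
Margin of error = t* · SE = 2.353 × 16.6098 = 39.0829.
x̄₁ − x̄₂ = 788.1 − 573.9 = 214.2000.
CI: 214.2000 ± 39.0829 = (175.12, 253.28).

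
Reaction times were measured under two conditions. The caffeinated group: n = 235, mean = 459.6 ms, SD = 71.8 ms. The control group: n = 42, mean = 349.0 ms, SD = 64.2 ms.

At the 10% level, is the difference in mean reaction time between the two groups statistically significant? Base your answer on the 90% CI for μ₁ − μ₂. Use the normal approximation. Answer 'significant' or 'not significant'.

significant

Per-group SEs: s₁/√n₁ = 71.8/√235 = 4.6837, s₂/√n₂ = 64.2/√42 = 9.9063.
Unpooled SE of the difference: √(21.93704569 + 98.13477969) = 10.9577.
Margin of error = z* · SE = 1.645 × 10.9577 = 18.0254.
x̄₁ − x̄₂ = 459.6 − 349.0 = 110.6000.
CI: 110.6000 ± 18.0254 = (92.5746, 128.6254).
The interval (92.5746, 128.6254) does not contain 0, so the difference is significant.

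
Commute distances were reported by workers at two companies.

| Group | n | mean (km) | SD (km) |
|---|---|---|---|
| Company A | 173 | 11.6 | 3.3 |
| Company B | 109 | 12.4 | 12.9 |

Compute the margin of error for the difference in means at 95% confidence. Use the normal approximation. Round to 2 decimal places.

2.47

Per-group SEs: s₁/√n₁ = 3.3/√173 = 0.2509, s₂/√n₂ = 12.9/√109 = 1.2356.
Unpooled SE of the difference: √(0.06295081 + 1.52670736) = 1.2608.
Margin of error = z* · SE = 1.960 × 1.2608 = 2.4712.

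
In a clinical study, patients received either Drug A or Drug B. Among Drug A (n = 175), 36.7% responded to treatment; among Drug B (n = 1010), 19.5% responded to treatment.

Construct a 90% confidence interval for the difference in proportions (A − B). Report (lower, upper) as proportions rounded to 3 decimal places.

(0.109, 0.235)

SE₁ = √(p̂₁(1−p̂₁)/n₁) = √(0.3670·0.6330/175) = 0.03643; SE₂ = √(0.1950·0.8050/1010) = 0.01247.
Independent samples: SE of the difference = √(SE₁² + SE₂²) = √(0.0013271449 + 0.0001555009) = 0.03851.
z* for 90% confidence is 1.645, so the margin of error is 1.645 × 0.03851 = 0.06335.
Point estimate p̂₁ − p̂₂ = 0.3670 − 0.1950 = 0.1720.
0.1720 ± 0.06335 → (0.109, 0.235).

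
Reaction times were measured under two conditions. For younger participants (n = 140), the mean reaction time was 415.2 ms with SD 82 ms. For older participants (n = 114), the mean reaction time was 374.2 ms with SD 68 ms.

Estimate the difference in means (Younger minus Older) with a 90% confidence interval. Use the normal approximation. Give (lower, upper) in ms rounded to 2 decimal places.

SE₁ = s₁/√n₁ = 82/√140 = 6.9303; SE₂ = 68/√114 = 6.3688.
Independent samples, unequal variances: SE_diff = √(SE₁² + SE₂²) = √(48.02905809 + 40.56161344) = 9.4123.
z* = 1.645, so margin of error = 1.645 × 9.4123 = 15.4832.
Difference in means = 415.2 − 374.2 = 41.0000.
41.0000 ± 15.4832 → (25.52, 56.48).

(25.52, 56.48)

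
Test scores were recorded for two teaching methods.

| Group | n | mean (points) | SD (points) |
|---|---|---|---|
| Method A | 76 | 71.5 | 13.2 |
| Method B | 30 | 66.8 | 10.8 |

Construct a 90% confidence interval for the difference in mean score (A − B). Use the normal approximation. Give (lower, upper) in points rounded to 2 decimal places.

Per-group SEs: s₁/√n₁ = 13.2/√76 = 1.5141, s₂/√n₂ = 10.8/√30 = 1.9718.
Unpooled SE of the difference: √(2.29249881 + 3.88799524) = 2.4861.
Margin of error = z* · SE = 1.645 × 2.4861 = 4.0896.
x̄₁ − x̄₂ = 71.5 − 66.8 = 4.7000.
CI: 4.7000 ± 4.0896 = (0.61, 8.79).

(0.61, 8.79)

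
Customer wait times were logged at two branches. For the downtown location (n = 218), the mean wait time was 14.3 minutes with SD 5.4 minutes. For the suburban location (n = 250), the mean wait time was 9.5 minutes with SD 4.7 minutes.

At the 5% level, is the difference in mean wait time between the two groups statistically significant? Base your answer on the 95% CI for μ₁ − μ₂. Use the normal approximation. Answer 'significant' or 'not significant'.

significant

Standard errors of each mean: 5.4/√218 = 0.3657 and 4.7/√250 = 0.2973.
SE(x̄₁ − x̄₂) = √(0.3657² + 0.2973²) = 0.4713 for independent samples with unequal variances.
With z* = 1.960, the margin is 1.960 × 0.4713 = 0.9237.
x̄₁ − x̄₂ = 14.3 − 9.5 = 4.8000; the interval is 4.8000 ± 0.9237 = (3.8763, 5.7237).
The interval (3.8763, 5.7237) does not contain 0, so the difference is significant.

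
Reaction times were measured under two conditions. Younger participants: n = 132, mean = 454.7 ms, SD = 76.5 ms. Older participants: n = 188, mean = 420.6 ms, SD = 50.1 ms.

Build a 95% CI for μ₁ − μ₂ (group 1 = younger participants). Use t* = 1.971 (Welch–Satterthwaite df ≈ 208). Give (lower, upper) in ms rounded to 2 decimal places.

Standard errors of each mean: 76.5/√132 = 6.6585 and 50.1/√188 = 3.6539.
SE(x̄₁ − x̄₂) = √(6.6585² + 3.6539²) = 7.5952 for independent samples with unequal variances.
With t* = 1.971, the margin is 1.971 × 7.5952 = 14.9701.
x̄₁ − x̄₂ = 454.7 − 420.6 = 34.1000; the interval is 34.1000 ± 14.9701 = (19.13, 49.07).

(19.13, 49.07)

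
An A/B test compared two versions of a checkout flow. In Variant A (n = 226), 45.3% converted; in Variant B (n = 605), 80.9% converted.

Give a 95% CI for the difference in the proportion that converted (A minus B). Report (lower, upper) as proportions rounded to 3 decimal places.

(-0.428, -0.284)

Each SE is √(p̂(1−p̂)/n): √(0.4530·0.5470/226) = 0.03311 and √(0.8090·0.1910/605) = 0.01598.
SE(p̂₁ − p̂₂) = √(SE₁² + SE₂²) = √(0.0010962721 + 0.0002553604) = 0.03676, since the two samples are independent.
At 95% confidence z* = 1.960; margin = 1.960 × 0.03676 = 0.07205.
The difference is 0.4530 − 0.8090 = -0.3560, so the interval is -0.3560 ± 0.07205 = (-0.428, -0.284).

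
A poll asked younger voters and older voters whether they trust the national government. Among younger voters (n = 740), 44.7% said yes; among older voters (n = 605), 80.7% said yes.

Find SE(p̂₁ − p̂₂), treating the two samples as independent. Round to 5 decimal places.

0.02432

SE₁ = √(p̂₁(1−p̂₁)/n₁) = √(0.4470·0.5530/740) = 0.01828; SE₂ = √(0.8070·0.1930/605) = 0.01604.
Independent samples: SE of the difference = √(SE₁² + SE₂²) = √(0.0003341584 + 0.0002572816) = 0.02432.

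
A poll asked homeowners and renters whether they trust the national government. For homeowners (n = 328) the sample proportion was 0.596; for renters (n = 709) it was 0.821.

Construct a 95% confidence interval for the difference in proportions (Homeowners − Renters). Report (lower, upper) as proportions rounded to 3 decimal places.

(-0.285, -0.165)

SE₁ = √(p̂₁(1−p̂₁)/n₁) = √(0.5960·0.4040/328) = 0.02709; SE₂ = √(0.8210·0.1790/709) = 0.01440.
Independent samples: SE of the difference = √(SE₁² + SE₂²) = √(0.0007338681 + 0.00020736) = 0.03068.
z* for 95% confidence is 1.960, so the margin of error is 1.960 × 0.03068 = 0.06013.
Point estimate p̂₁ − p̂₂ = 0.5960 − 0.8210 = -0.2250.
-0.2250 ± 0.06013 → (-0.285, -0.165).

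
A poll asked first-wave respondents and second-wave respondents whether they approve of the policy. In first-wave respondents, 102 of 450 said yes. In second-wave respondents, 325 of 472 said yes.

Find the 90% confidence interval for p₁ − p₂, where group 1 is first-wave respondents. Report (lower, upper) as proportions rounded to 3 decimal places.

(-0.510, -0.414)

p̂₁ = 102/450 = 0.2267 and p̂₂ = 325/472 = 0.6886.
SE₁ = √(p̂₁(1−p̂₁)/n₁) = √(0.2267·0.7733/450) = 0.01974; SE₂ = √(0.6886·0.3114/472) = 0.02131.
Independent samples: SE of the difference = √(SE₁² + SE₂²) = √(0.0003896676 + 0.0004541161) = 0.02905.
z* for 90% confidence is 1.645, so the margin of error is 1.645 × 0.02905 = 0.04779.
Point estimate p̂₁ − p̂₂ = 0.2267 − 0.6886 = -0.4619.
-0.4619 ± 0.04779 → (-0.510, -0.414).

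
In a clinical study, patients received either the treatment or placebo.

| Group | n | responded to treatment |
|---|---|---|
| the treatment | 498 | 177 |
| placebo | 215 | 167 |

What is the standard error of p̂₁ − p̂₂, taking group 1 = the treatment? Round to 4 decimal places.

0.0356

Sample proportions: 177/498 = 0.3554, 167/215 = 0.7767.
Each SE is √(p̂(1−p̂)/n): √(0.3554·0.6446/498) = 0.02145 and √(0.7767·0.2233/215) = 0.02840.
SE(p̂₁ − p̂₂) = √(SE₁² + SE₂²) = √(0.0004601025 + 0.00080656) = 0.03559, since the two samples are independent.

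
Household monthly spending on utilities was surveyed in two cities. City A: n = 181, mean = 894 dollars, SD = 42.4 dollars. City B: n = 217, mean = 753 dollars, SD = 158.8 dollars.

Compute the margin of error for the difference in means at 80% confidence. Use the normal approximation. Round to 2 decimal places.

14.40

Standard errors of each mean: 42.4/√181 = 3.1516 and 158.8/√217 = 10.7800.
SE(x̄₁ − x̄₂) = √(3.1516² + 10.7800²) = 11.2313 for independent samples with unequal variances.
With z* = 1.282, the margin is 1.282 × 11.2313 = 14.3985.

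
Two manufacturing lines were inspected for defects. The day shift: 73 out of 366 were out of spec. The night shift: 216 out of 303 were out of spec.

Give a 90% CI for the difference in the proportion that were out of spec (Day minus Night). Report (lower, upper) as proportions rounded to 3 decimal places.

(-0.568, -0.459)

Sample proportions: 73/366 = 0.1995, 216/303 = 0.7129.
Each SE is √(p̂(1−p̂)/n): √(0.1995·0.8005/366) = 0.02089 and √(0.7129·0.2871/303) = 0.02599.
SE(p̂₁ − p̂₂) = √(SE₁² + SE₂²) = √(0.0004363921 + 0.0006754801) = 0.03334, since the two samples are independent.
At 90% confidence z* = 1.645; margin = 1.645 × 0.03334 = 0.05484.
The difference is 0.1995 − 0.7129 = -0.5134, so the interval is -0.5134 ± 0.05484 = (-0.568, -0.459).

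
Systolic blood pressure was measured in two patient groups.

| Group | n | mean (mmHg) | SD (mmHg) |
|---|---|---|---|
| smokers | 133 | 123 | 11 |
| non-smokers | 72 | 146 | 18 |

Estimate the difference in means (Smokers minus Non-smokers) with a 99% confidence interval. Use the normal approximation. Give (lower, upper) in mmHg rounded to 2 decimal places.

(-28.99, -17.01)

Standard errors of each mean: 11/√133 = 0.9538 and 18/√72 = 2.1213.
SE(x̄₁ − x̄₂) = √(0.9538² + 2.1213²) = 2.3259 for independent samples with unequal variances.
With z* = 2.576, the margin is 2.576 × 2.3259 = 5.9915.
x̄₁ − x̄₂ = 123 − 146 = -23.0000; the interval is -23.0000 ± 5.9915 = (-28.99, -17.01).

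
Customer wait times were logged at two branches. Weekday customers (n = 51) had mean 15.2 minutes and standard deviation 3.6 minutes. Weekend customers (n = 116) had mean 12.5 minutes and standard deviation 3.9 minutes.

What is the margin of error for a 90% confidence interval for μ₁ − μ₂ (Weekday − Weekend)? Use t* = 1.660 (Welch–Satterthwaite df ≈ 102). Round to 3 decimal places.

SE₁ = s₁/√n₁ = 3.6/√51 = 0.5041; SE₂ = 3.9/√116 = 0.3621.
Independent samples, unequal variances: SE_diff = √(SE₁² + SE₂²) = √(0.25411681 + 0.13111641) = 0.6207.
t* = 1.660, so margin of error = 1.660 × 0.6207 = 1.0304.

1.030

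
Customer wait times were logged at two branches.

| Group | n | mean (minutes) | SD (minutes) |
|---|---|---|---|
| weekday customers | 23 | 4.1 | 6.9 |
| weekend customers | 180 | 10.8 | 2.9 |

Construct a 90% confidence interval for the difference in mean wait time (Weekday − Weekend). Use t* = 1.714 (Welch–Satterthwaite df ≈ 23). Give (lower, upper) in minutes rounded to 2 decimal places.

Per-group SEs: s₁/√n₁ = 6.9/√23 = 1.4387, s₂/√n₂ = 2.9/√180 = 0.2162.
Unpooled SE of the difference: √(2.06985769 + 0.04674244) = 1.4549.
Margin of error = t* · SE = 1.714 × 1.4549 = 2.4937.
x̄₁ − x̄₂ = 4.1 − 10.8 = -6.7000.
CI: -6.7000 ± 2.4937 = (-9.19, -4.21).

(-9.19, -4.21)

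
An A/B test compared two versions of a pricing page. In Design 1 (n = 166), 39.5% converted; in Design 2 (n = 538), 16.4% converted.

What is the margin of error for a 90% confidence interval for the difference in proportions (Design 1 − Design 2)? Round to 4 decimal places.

The two standard errors are √(0.3950×0.6050/166) = 0.03794 and √(0.1640×0.8360/538) = 0.01596.
Because the samples are independent, SE_diff = √(0.03794² + 0.01596²) = 0.04116.
Using z* = 1.645 for 90%, ME = 1.645 × 0.04116 = 0.06771.

0.0677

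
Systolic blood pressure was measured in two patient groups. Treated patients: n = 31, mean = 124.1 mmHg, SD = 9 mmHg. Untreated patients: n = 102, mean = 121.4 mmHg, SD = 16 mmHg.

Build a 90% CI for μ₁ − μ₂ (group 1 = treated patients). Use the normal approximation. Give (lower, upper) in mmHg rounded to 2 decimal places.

Standard errors of each mean: 9/√31 = 1.6164 and 16/√102 = 1.5842.
SE(x̄₁ − x̄₂) = √(1.6164² + 1.5842²) = 2.2633 for independent samples with unequal variances.
With z* = 1.645, the margin is 1.645 × 2.2633 = 3.7231.
x̄₁ − x̄₂ = 124.1 − 121.4 = 2.7000; the interval is 2.7000 ± 3.7231 = (-1.02, 6.42).

(-1.02, 6.42)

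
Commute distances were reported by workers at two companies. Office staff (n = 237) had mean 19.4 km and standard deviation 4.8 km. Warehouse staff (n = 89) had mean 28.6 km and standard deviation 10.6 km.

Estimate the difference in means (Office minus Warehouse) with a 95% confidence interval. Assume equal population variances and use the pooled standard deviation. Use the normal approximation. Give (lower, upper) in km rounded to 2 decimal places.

(-10.88, -7.52)

s_p = √[((n₁−1)s₁² + (n₂−1)s₂²)/(n₁+n₂−2)] = √[(236·4.8² + 88·10.6²)/324] = 6.8775.
SE = 6.8775·√(1/237 + 1/89) = 0.8550.
With z* = 1.960, margin = 1.960 × 0.8550 = 1.6758.
x̄₁ − x̄₂ = 19.4 − 28.6 = -9.2000; interval -9.2000 ± 1.6758 = (-10.88, -7.52).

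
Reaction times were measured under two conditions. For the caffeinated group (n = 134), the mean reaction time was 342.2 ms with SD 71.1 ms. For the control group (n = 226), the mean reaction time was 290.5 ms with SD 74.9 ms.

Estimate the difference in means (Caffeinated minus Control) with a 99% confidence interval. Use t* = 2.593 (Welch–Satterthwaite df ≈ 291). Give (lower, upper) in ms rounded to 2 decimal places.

Standard errors of each mean: 71.1/√134 = 6.1421 and 74.9/√226 = 4.9823.
SE(x̄₁ − x̄₂) = √(6.1421² + 4.9823²) = 7.9088 for independent samples with unequal variances.
With t* = 2.593, the margin is 2.593 × 7.9088 = 20.5075.
x̄₁ − x̄₂ = 342.2 − 290.5 = 51.7000; the interval is 51.7000 ± 20.5075 = (31.19, 72.21).

(31.19, 72.21)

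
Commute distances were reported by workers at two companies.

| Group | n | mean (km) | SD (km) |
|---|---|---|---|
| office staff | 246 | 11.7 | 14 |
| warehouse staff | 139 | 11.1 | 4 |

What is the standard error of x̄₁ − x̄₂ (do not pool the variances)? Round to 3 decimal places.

SE₁ = s₁/√n₁ = 14/√246 = 0.8926; SE₂ = 4/√139 = 0.3393.
Independent samples, unequal variances: SE_diff = √(SE₁² + SE₂²) = √(0.79673476 + 0.11512449) = 0.9549.

0.955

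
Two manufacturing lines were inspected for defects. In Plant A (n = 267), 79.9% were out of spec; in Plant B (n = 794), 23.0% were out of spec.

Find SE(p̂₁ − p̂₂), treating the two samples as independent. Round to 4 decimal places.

SE₁ = √(p̂₁(1−p̂₁)/n₁) = √(0.7990·0.2010/267) = 0.02453; SE₂ = √(0.2300·0.7700/794) = 0.01493.
Independent samples: SE of the difference = √(SE₁² + SE₂²) = √(0.0006017209 + 0.0002229049) = 0.02872.

0.0287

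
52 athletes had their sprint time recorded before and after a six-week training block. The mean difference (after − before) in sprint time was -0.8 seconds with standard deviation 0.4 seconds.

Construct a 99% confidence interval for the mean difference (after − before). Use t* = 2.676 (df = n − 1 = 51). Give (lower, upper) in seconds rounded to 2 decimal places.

Paired design: SE = s_d/√n = 0.4/√52 = 0.0555.
t* = 2.676; margin of error = 2.676 × 0.0555 = 0.1485.
-0.8 ± 0.1485 → (-0.95, -0.65).

(-0.95, -0.65)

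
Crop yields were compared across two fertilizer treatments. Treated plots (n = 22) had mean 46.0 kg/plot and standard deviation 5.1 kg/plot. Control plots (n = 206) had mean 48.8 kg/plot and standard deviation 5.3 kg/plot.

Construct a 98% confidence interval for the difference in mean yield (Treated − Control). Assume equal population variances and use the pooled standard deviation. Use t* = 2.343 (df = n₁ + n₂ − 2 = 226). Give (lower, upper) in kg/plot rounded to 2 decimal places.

Pooled variance s_p² = [21·5.1² + 205·5.3²] / (22+206−2) = 27.8967, so s_p = 5.2817.
SE_diff = s_p·√(1/n₁ + 1/n₂) = 5.2817·√(1/22 + 1/206) = 1.1847.
t* = 2.343; margin = 2.343 × 1.1847 = 2.7758.
Difference = 46.0 − 48.8 = -2.8000.
-2.8000 ± 2.7758 → (-5.58, -0.02).

(-5.58, -0.02)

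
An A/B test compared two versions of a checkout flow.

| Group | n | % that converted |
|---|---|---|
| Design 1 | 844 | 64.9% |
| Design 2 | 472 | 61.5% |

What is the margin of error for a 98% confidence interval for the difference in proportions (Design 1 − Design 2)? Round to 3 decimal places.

0.065

SE₁ = √(p̂₁(1−p̂₁)/n₁) = √(0.6490·0.3510/844) = 0.01643; SE₂ = √(0.6150·0.3850/472) = 0.02240.
Independent samples: SE of the difference = √(SE₁² + SE₂²) = √(0.0002699449 + 0.00050176) = 0.02778.
z* for 98% confidence is 2.326, so the margin of error is 2.326 × 0.02778 = 0.06462.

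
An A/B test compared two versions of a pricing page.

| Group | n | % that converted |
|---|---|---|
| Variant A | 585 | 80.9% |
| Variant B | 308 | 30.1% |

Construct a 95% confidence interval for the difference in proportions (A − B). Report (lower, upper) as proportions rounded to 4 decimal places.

(0.4477, 0.5683)

Each SE is √(p̂(1−p̂)/n): √(0.8090·0.1910/585) = 0.01625 and √(0.3010·0.6990/308) = 0.02614.
SE(p̂₁ − p̂₂) = √(SE₁² + SE₂²) = √(0.0002640625 + 0.0006832996) = 0.03078, since the two samples are independent.
At 95% confidence z* = 1.960; margin = 1.960 × 0.03078 = 0.06033.
The difference is 0.8090 − 0.3010 = 0.5080, so the interval is 0.5080 ± 0.06033 = (0.4477, 0.5683).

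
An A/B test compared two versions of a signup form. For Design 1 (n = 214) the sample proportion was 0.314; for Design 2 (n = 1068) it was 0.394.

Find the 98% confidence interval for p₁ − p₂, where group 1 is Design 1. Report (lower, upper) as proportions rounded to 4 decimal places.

Each SE is √(p̂(1−p̂)/n): √(0.3140·0.6860/214) = 0.03173 and √(0.3940·0.6060/1068) = 0.01495.
SE(p̂₁ − p̂₂) = √(SE₁² + SE₂²) = √(0.0010067929 + 0.0002235025) = 0.03508, since the two samples are independent.
At 98% confidence z* = 2.326; margin = 2.326 × 0.03508 = 0.08160.
The difference is 0.3140 − 0.3940 = -0.0800, so the interval is -0.0800 ± 0.08160 = (-0.1616, 0.0016).

(-0.1616, 0.0016)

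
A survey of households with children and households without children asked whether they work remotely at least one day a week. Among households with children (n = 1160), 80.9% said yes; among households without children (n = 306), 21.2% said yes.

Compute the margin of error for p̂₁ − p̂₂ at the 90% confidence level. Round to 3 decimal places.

Each SE is √(p̂(1−p̂)/n): √(0.8090·0.1910/1160) = 0.01154 and √(0.2120·0.7880/306) = 0.02337.
SE(p̂₁ − p̂₂) = √(SE₁² + SE₂²) = √(0.0001331716 + 0.0005461569) = 0.02606, since the two samples are independent.
At 90% confidence z* = 1.645; margin = 1.645 × 0.02606 = 0.04287.

0.043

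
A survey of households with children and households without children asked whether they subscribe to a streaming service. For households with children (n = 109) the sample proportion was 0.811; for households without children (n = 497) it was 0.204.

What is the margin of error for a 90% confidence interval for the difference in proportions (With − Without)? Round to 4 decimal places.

0.0685

The two standard errors are √(0.8110×0.1890/109) = 0.03750 and √(0.2040×0.7960/497) = 0.01808.
Because the samples are independent, SE_diff = √(0.03750² + 0.01808²) = 0.04163.
Using z* = 1.645 for 90%, ME = 1.645 × 0.04163 = 0.06848.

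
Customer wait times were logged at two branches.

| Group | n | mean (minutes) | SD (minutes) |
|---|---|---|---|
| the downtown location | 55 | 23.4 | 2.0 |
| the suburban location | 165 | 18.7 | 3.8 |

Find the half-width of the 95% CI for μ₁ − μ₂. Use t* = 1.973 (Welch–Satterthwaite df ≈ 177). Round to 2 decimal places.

0.79

Per-group SEs: s₁/√n₁ = 2.0/√55 = 0.2697, s₂/√n₂ = 3.8/√165 = 0.2958.
Unpooled SE of the difference: √(0.07273809 + 0.08749764) = 0.4003.
Margin of error = t* · SE = 1.973 × 0.4003 = 0.7898.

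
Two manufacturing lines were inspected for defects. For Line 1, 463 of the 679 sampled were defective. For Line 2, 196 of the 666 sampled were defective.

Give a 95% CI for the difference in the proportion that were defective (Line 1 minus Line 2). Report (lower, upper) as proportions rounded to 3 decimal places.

(0.338, 0.437)

p̂₁ = 463/679 = 0.6819 and p̂₂ = 196/666 = 0.2943.
SE₁ = √(p̂₁(1−p̂₁)/n₁) = √(0.6819·0.3181/679) = 0.01787; SE₂ = √(0.2943·0.7057/666) = 0.01766.
Independent samples: SE of the difference = √(SE₁² + SE₂²) = √(0.0003193369 + 0.0003118756) = 0.02512.
z* for 95% confidence is 1.960, so the margin of error is 1.960 × 0.02512 = 0.04924.
Point estimate p̂₁ − p̂₂ = 0.6819 − 0.2943 = 0.3876.
0.3876 ± 0.04924 → (0.338, 0.437).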